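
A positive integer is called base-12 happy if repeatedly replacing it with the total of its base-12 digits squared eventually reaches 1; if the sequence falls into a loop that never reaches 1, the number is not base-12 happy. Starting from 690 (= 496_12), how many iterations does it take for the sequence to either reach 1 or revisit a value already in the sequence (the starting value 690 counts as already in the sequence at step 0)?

690 = (4,9,6)_12 → 4² + 9² + 6² = 133
133 = (11,1)_12 → 11² + 1² = 122
122 = (10,2)_12 → 10² + 2² = 104
104 = (8,8)_12 → 8² + 8² = 128
128 = (10,8)_12 → 10² + 8² = 164
164 = (1,1,8)_12 → 1² + 1² + 8² = 66
66 = (5,6)_12 → 5² + 6² = 61
61 = (5,1)_12 → 5² + 1² = 26
26 = (2,2)_12 → 2² + 2² = 8
8 = (8)_12 → 8² = 64
64 = (5,4)_12 → 5² + 4² = 41
41 = (3,5)_12 → 3² + 5² = 34
34 = (2,10)_12 → 2² + 10² = 104  — 104 repeats.
That took 13 steps.

13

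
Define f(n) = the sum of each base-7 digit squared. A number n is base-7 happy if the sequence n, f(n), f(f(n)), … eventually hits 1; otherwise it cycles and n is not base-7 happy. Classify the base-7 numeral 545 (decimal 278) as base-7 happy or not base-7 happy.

278 = (5,4,5)_7 → 66
66 = (1,2,3)_7 → 14
14 = (2,0)_7 → 4
4 = (4)_7 → 16
16 = (2,2)_7 → 8
8 = (1,1)_7 → 2
2 = (2)_7 → 4  — 4 already seen; the sequence cycles without reaching 1.

not base-7 happy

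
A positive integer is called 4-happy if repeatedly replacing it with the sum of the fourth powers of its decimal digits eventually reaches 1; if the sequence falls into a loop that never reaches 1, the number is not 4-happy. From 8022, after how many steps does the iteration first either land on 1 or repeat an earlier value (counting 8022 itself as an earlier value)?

13

8022 → 4128
4128 → 4369
4369 → 8194
8194 → 10914
10914 → 6819
6819 → 11954
11954 → 7444
7444 → 3169
3169 → 7939
7939 → 15604
15604 → 2178
2178 → 6514
6514 → 2178  — 2178 repeats.
That took 13 steps.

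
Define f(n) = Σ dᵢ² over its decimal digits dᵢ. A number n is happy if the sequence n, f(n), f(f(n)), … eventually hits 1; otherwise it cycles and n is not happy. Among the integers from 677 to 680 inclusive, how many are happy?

1

677: 677 → 134 → 26 → 40 → 16 → 37 → 58 → 89 → 145 → 42 → 20 → 4 → 16  — not happy
678: 678 → 149 → 98 → 145 → 42 → 20 → 4 → 16 → 37 → 58 → 89 → 145  — not happy
679: 679 → 166 → 73 → 58 → 89 → 145 → 42 → 20 → 4 → 16 → 37 → 58  — not happy
680: 680 → 100 → 1  — happy
happy: 680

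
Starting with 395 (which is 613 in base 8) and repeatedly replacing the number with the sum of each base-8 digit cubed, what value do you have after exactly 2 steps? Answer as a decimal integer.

307

395 = (6,1,3)_8 → 6³ + 1³ + 3³ = 244
244 = (3,6,4)_8 → 3³ + 6³ + 4³ = 307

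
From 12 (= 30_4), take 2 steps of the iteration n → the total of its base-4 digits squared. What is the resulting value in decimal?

5

12 = (3,0)_4 → 3² + 0² = 9 + 0 = 9
9 = (2,1)_4 → 2² + 1² = 4 + 1 = 5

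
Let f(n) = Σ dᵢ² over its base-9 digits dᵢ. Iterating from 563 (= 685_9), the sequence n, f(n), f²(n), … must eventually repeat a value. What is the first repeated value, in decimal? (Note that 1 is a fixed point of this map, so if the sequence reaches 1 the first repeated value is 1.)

563 = (6,8,5)_9 → 6² + 8² + 5² = 125
125 = (1,4,8)_9 → 1² + 4² + 8² = 81
81 = (1,0,0)_9 → 1² + 0² + 0² = 1  — reached the fixed point 1.
1 → 1, so 1 is the first repeated value.

1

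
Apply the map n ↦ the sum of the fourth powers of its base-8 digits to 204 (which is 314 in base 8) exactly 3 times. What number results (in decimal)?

34

204 = (3,1,4)_8 → 3⁴ + 1⁴ + 4⁴ = 81 + 1 + 256 = 338
338 = (5,2,2)_8 → 5⁴ + 2⁴ + 2⁴ = 625 + 16 + 16 = 657
657 = (1,2,2,1)_8 → 1⁴ + 2⁴ + 2⁴ + 1⁴ = 1 + 16 + 16 + 1 = 34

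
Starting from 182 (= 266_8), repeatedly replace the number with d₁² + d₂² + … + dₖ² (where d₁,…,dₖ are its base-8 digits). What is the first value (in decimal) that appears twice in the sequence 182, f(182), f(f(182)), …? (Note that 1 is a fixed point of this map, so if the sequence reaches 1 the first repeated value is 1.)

1

182 = (2,6,6)_8 → 2² + 6² + 6² = 4 + 36 + 36 = 76
76 = (1,1,4)_8 → 1² + 1² + 4² = 1 + 1 + 16 = 18
18 = (2,2)_8 → 2² + 2² = 4 + 4 = 8
8 = (1,0)_8 → 1² + 0² = 1 + 0 = 1  — reached the fixed point 1.
1 → 1, so 1 is the first repeated value.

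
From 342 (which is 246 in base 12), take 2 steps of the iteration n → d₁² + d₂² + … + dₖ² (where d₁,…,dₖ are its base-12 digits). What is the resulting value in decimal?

80

342 = (2,4,6)_12 → 2² + 4² + 6² = 4 + 16 + 36 = 56
56 = (4,8)_12 → 4² + 8² = 16 + 64 = 80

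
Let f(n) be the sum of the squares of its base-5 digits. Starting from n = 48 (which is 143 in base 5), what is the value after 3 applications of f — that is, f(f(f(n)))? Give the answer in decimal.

48 = (1,4,3)_5 → 1² + 4² + 3² = 1 + 16 + 9 = 26
26 = (1,0,1)_5 → 1² + 0² + 1² = 1 + 0 + 1 = 2
2 = (2)_5 → 2² = 4

4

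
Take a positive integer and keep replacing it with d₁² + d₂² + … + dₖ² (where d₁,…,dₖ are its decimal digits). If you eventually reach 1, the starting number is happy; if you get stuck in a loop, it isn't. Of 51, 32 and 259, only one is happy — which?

51: 51 → 26 → 40 → 16 → 37 → 58 → 89 → 145 → 42 → 20 → 4 → 16  — repeats 16 (not happy)
32: 32 → 13 → 10 → 1  — reaches 1 (happy)
259: 259 → 110 → 2 → 4 → 16 → 37 → 58 → 89 → 145 → 42 → 20 → 4  — repeats 4 (not happy)

32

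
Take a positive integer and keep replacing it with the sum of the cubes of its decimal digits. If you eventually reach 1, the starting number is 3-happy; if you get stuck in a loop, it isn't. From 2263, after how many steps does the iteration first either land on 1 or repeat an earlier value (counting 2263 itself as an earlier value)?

2263 → 259
259 → 862
862 → 736
736 → 586
586 → 853
853 → 664
664 → 496
496 → 1009
1009 → 730
730 → 370
370 → 370  — 370 repeats.
That took 11 steps.

11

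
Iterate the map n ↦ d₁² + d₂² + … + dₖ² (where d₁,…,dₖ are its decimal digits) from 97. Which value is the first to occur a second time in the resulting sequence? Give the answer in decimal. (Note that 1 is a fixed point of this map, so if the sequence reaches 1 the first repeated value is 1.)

97 → 9² + 7² = 130
130 → 1² + 3² + 0² = 10
10 → 1² + 0² = 1  — reached the fixed point 1.
1 → 1, so 1 is the first repeated value.

1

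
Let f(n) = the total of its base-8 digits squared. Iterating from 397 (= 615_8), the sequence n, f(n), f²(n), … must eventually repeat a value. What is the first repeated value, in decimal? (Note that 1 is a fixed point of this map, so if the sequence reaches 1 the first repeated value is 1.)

25

397 = (6,1,5)_8 → 6² + 1² + 5² = 62
62 = (7,6)_8 → 7² + 6² = 85
85 = (1,2,5)_8 → 1² + 2² + 5² = 30
30 = (3,6)_8 → 3² + 6² = 45
45 = (5,5)_8 → 5² + 5² = 50
50 = (6,2)_8 → 6² + 2² = 40
40 = (5,0)_8 → 5² + 0² = 25
25 = (3,1)_8 → 3² + 1² = 10
10 = (1,2)_8 → 1² + 2² = 5
5 = (5)_8 → 5² = 25  — 25 already appeared earlier.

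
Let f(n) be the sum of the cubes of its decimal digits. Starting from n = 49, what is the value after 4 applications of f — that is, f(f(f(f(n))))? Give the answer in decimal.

919

49 → 4³ + 9³ = 64 + 729 = 793
793 → 7³ + 9³ + 3³ = 343 + 729 + 27 = 1099
1099 → 1³ + 0³ + 9³ + 9³ = 1 + 0 + 729 + 729 = 1459
1459 → 1³ + 4³ + 5³ + 9³ = 1 + 64 + 125 + 729 = 919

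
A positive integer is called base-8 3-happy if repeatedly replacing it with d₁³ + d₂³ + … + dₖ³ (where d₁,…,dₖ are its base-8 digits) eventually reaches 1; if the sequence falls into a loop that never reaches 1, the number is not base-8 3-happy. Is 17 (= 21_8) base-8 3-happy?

base-8 3-happy

17 = (2,1)_8 → 2³ + 1³ = 8 + 1 = 9
9 = (1,1)_8 → 1³ + 1³ = 1 + 1 = 2
2 = (2)_8 → 2³ = 8
8 = (1,0)_8 → 1³ + 0³ = 1 + 0 = 1  — reached 1.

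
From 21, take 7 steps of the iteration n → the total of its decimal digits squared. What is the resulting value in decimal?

42

21 → 2² + 1² = 5
5 → 5² = 25
25 → 2² + 5² = 29
29 → 2² + 9² = 85
85 → 8² + 5² = 89
89 → 8² + 9² = 145
145 → 1² + 4² + 5² = 42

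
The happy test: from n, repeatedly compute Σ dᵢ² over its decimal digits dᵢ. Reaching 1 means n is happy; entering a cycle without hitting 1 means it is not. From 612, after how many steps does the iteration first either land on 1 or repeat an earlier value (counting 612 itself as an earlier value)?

612 → 6² + 1² + 2² = 41
41 → 4² + 1² = 17
17 → 1² + 7² = 50
50 → 5² + 0² = 25
25 → 2² + 5² = 29
29 → 2² + 9² = 85
85 → 8² + 5² = 89
89 → 8² + 9² = 145
145 → 1² + 4² + 5² = 42
42 → 4² + 2² = 20
20 → 2² + 0² = 4
4 → 4² = 16
16 → 1² + 6² = 37
37 → 3² + 7² = 58
58 → 5² + 8² = 89  — 89 repeats.
That took 15 steps.

15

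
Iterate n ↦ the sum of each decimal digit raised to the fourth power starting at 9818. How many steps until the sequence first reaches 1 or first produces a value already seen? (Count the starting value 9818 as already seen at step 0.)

9818 → 9⁴ + 8⁴ + 1⁴ + 8⁴ = 14754
14754 → 1⁴ + 4⁴ + 7⁴ + 5⁴ + 4⁴ = 3539
3539 → 3⁴ + 5⁴ + 3⁴ + 9⁴ = 7348
7348 → 7⁴ + 3⁴ + 4⁴ + 8⁴ = 6834
6834 → 6⁴ + 8⁴ + 3⁴ + 4⁴ = 5729
5729 → 5⁴ + 7⁴ + 2⁴ + 9⁴ = 9603
9603 → 9⁴ + 6⁴ + 0⁴ + 3⁴ = 7938
7938 → 7⁴ + 9⁴ + 3⁴ + 8⁴ = 13139
13139 → 1⁴ + 3⁴ + 1⁴ + 3⁴ + 9⁴ = 6725
6725 → 6⁴ + 7⁴ + 2⁴ + 5⁴ = 4338
4338 → 4⁴ + 3⁴ + 3⁴ + 8⁴ = 4514
4514 → 4⁴ + 5⁴ + 1⁴ + 4⁴ = 1138
1138 → 1⁴ + 1⁴ + 3⁴ + 8⁴ = 4179
4179 → 4⁴ + 1⁴ + 7⁴ + 9⁴ = 9219
9219 → 9⁴ + 2⁴ + 1⁴ + 9⁴ = 13139  — 13139 repeats.
That took 15 steps.

15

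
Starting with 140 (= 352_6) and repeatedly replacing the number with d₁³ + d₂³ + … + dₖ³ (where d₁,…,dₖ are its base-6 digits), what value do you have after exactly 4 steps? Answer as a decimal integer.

190

140 = (3,5,2)_6 → 3³ + 5³ + 2³ = 160
160 = (4,2,4)_6 → 4³ + 2³ + 4³ = 136
136 = (3,4,4)_6 → 3³ + 4³ + 4³ = 155
155 = (4,1,5)_6 → 4³ + 1³ + 5³ = 190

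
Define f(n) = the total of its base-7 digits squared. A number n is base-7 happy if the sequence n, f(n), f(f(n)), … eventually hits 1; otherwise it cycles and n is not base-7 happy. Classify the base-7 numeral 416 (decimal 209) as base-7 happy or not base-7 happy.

209 = (4,1,6)_7 → 53
53 = (1,0,4)_7 → 17
17 = (2,3)_7 → 13
13 = (1,6)_7 → 37
37 = (5,2)_7 → 29
29 = (4,1)_7 → 17  — 17 already seen; the sequence cycles without reaching 1.

not base-7 happy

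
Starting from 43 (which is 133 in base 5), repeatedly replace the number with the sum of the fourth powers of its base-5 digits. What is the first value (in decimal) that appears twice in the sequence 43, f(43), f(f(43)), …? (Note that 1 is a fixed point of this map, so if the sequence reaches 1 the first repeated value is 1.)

43 = (1,3,3)_5 → 163
163 = (1,1,2,3)_5 → 99
99 = (3,4,4)_5 → 593
593 = (4,3,3,3)_5 → 499
499 = (3,4,4,4)_5 → 849
849 = (1,1,3,4,4)_5 → 595
595 = (4,3,4,0)_5 → 593  — 593 already appeared earlier.

593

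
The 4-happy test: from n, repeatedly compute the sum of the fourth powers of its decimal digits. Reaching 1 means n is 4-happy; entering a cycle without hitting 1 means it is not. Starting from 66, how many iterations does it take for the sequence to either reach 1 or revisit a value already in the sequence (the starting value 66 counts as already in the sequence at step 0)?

66 → 6⁴ + 6⁴ = 1296 + 1296 = 2592
2592 → 2⁴ + 5⁴ + 9⁴ + 2⁴ = 16 + 625 + 6561 + 16 = 7218
7218 → 7⁴ + 2⁴ + 1⁴ + 8⁴ = 2401 + 16 + 1 + 4096 = 6514
6514 → 6⁴ + 5⁴ + 1⁴ + 4⁴ = 1296 + 625 + 1 + 256 = 2178
2178 → 2⁴ + 1⁴ + 7⁴ + 8⁴ = 16 + 1 + 2401 + 4096 = 6514  — 6514 repeats.
That took 5 steps.

5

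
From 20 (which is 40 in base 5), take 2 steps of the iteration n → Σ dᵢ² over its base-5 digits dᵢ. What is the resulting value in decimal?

20 = (4,0)_5 → 4² + 0² = 16
16 = (3,1)_5 → 3² + 1² = 10

10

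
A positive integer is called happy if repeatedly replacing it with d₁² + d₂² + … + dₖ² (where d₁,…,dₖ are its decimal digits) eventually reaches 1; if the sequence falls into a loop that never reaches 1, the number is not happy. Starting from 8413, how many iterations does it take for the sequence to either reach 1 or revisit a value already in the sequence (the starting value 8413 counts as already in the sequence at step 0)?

13

8413 → 8² + 4² + 1² + 3² = 64 + 16 + 1 + 9 = 90
90 → 9² + 0² = 81 + 0 = 81
81 → 8² + 1² = 64 + 1 = 65
65 → 6² + 5² = 36 + 25 = 61
61 → 6² + 1² = 36 + 1 = 37
37 → 3² + 7² = 9 + 49 = 58
58 → 5² + 8² = 25 + 64 = 89
89 → 8² + 9² = 64 + 81 = 145
145 → 1² + 4² + 5² = 1 + 16 + 25 = 42
42 → 4² + 2² = 16 + 4 = 20
20 → 2² + 0² = 4 + 0 = 4
4 → 4² = 16
16 → 1² + 6² = 1 + 36 = 37  — 37 repeats.
That took 13 steps.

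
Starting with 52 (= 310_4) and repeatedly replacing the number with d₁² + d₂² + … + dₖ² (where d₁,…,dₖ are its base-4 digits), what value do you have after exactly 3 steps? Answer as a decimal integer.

4

52 = (3,1,0)_4 → 3² + 1² + 0² = 9 + 1 + 0 = 10
10 = (2,2)_4 → 2² + 2² = 4 + 4 = 8
8 = (2,0)_4 → 2² + 0² = 4 + 0 = 4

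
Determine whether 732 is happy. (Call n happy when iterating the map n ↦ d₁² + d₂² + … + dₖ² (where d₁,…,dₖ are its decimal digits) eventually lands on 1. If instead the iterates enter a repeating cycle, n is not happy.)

732 → 7² + 3² + 2² = 62
62 → 6² + 2² = 40
40 → 4² + 0² = 16
16 → 1² + 6² = 37
37 → 3² + 7² = 58
58 → 5² + 8² = 89
89 → 8² + 9² = 145
145 → 1² + 4² + 5² = 42
42 → 4² + 2² = 20
20 → 2² + 0² = 4
4 → 4² = 16  — 16 already seen; the sequence cycles without reaching 1.

not happy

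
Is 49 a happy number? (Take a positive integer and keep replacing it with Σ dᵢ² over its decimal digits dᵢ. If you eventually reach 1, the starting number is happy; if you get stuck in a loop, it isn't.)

49 → 97
97 → 130
130 → 10
10 → 1  — reached 1.

happy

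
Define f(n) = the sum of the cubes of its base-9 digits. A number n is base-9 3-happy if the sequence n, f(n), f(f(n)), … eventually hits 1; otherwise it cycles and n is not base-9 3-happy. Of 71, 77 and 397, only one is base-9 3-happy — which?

71: 71 → 855 → 127 → 127  — repeats 127 (not base-9 3-happy)
77: 77 → 637 → 1029 → 271 → 55 → 217 → 225 → 351 → 91 → 3 → 27 → 27  — repeats 27 (not base-9 3-happy)
397: 397 → 577 → 345 → 99 → 9 → 1  — reaches 1 (base-9 3-happy)

397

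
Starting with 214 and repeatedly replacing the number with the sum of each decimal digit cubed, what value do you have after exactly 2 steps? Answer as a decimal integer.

370

214 → 2³ + 1³ + 4³ = 73
73 → 7³ + 3³ = 370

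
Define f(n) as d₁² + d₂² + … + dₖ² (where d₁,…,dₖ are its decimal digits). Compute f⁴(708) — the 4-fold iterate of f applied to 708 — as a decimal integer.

4

708 → 7² + 0² + 8² = 49 + 0 + 64 = 113
113 → 1² + 1² + 3² = 1 + 1 + 9 = 11
11 → 1² + 1² = 1 + 1 = 2
2 → 2² = 4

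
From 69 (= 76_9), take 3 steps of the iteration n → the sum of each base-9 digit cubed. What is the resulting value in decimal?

69 = (7,6)_9 → 7³ + 6³ = 343 + 216 = 559
559 = (6,8,1)_9 → 6³ + 8³ + 1³ = 216 + 512 + 1 = 729
729 = (1,0,0,0)_9 → 1³ + 0³ + 0³ + 0³ = 1 + 0 + 0 + 0 = 1

1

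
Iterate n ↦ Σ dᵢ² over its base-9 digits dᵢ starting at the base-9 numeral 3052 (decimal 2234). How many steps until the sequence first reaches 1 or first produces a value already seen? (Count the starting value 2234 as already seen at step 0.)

2234 = (3,0,5,2)_9 → 38
38 = (4,2)_9 → 20
20 = (2,2)_9 → 8
8 = (8)_9 → 64
64 = (7,1)_9 → 50
50 = (5,5)_9 → 50  — 50 repeats.
That took 6 steps.

6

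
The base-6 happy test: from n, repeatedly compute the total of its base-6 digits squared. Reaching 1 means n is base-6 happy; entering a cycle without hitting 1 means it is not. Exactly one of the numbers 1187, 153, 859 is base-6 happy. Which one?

1187: 1187 → 79 → 6 → 1  — reaches 1 (base-6 happy)
153: 153 → 26 → 20 → 13 → 5 → 25 → 17 → 29 → 41 → 26  — repeats 26 (not base-6 happy)
859: 859 → 60 → 17 → 29 → 41 → 26 → 20 → 13 → 5 → 25 → 17  — repeats 17 (not base-6 happy)

1187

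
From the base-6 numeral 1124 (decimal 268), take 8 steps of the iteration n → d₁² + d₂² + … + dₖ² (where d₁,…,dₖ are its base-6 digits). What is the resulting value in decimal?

13

268 = (1,1,2,4)_6 → 1² + 1² + 2² + 4² = 1 + 1 + 4 + 16 = 22
22 = (3,4)_6 → 3² + 4² = 9 + 16 = 25
25 = (4,1)_6 → 4² + 1² = 16 + 1 = 17
17 = (2,5)_6 → 2² + 5² = 4 + 25 = 29
29 = (4,5)_6 → 4² + 5² = 16 + 25 = 41
41 = (1,0,5)_6 → 1² + 0² + 5² = 1 + 0 + 25 = 26
26 = (4,2)_6 → 4² + 2² = 16 + 4 = 20
20 = (3,2)_6 → 3² + 2² = 9 + 4 = 13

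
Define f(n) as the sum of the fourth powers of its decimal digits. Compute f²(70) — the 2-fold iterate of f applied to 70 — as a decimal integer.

273

70 → 7⁴ + 0⁴ = 2401
2401 → 2⁴ + 4⁴ + 0⁴ + 1⁴ = 273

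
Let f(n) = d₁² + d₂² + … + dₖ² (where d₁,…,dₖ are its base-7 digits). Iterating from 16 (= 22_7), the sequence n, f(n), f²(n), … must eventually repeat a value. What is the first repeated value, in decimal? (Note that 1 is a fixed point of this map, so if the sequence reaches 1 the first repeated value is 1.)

16 = (2,2)_7 → 8
8 = (1,1)_7 → 2
2 = (2)_7 → 4
4 = (4)_7 → 16  — 16 already appeared earlier.

16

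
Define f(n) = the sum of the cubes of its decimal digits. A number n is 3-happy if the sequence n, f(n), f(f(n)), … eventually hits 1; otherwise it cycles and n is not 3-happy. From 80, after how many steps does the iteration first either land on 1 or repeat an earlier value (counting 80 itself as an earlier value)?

80 → 8³ + 0³ = 512 + 0 = 512
512 → 5³ + 1³ + 2³ = 125 + 1 + 8 = 134
134 → 1³ + 3³ + 4³ = 1 + 27 + 64 = 92
92 → 9³ + 2³ = 729 + 8 = 737
737 → 7³ + 3³ + 7³ = 343 + 27 + 343 = 713
713 → 7³ + 1³ + 3³ = 343 + 1 + 27 = 371
371 → 3³ + 7³ + 1³ = 27 + 343 + 1 = 371  — 371 repeats.
That took 7 steps.

7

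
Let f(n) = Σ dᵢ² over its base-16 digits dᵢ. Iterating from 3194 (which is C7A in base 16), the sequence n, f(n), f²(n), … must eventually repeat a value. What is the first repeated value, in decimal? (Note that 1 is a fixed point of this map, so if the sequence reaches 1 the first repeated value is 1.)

169

3194 = (12,7,10)_16 → 12² + 7² + 10² = 293
293 = (1,2,5)_16 → 1² + 2² + 5² = 30
30 = (1,14)_16 → 1² + 14² = 197
197 = (12,5)_16 → 12² + 5² = 169
169 = (10,9)_16 → 10² + 9² = 181
181 = (11,5)_16 → 11² + 5² = 146
146 = (9,2)_16 → 9² + 2² = 85
85 = (5,5)_16 → 5² + 5² = 50
50 = (3,2)_16 → 3² + 2² = 13
13 = (13)_16 → 13² = 169  — 169 already appeared earlier.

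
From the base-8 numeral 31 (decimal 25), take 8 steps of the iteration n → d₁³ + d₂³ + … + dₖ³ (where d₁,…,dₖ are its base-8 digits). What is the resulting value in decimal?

440

25 = (3,1)_8 → 3³ + 1³ = 28
28 = (3,4)_8 → 3³ + 4³ = 91
91 = (1,3,3)_8 → 1³ + 3³ + 3³ = 55
55 = (6,7)_8 → 6³ + 7³ = 559
559 = (1,0,5,7)_8 → 1³ + 0³ + 5³ + 7³ = 469
469 = (7,2,5)_8 → 7³ + 2³ + 5³ = 476
476 = (7,3,4)_8 → 7³ + 3³ + 4³ = 434
434 = (6,6,2)_8 → 6³ + 6³ + 2³ = 440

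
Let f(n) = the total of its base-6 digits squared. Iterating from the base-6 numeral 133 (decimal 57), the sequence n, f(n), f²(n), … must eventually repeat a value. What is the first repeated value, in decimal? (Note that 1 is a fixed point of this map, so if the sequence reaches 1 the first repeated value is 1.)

57 = (1,3,3)_6 → 1² + 3² + 3² = 1 + 9 + 9 = 19
19 = (3,1)_6 → 3² + 1² = 9 + 1 = 10
10 = (1,4)_6 → 1² + 4² = 1 + 16 = 17
17 = (2,5)_6 → 2² + 5² = 4 + 25 = 29
29 = (4,5)_6 → 4² + 5² = 16 + 25 = 41
41 = (1,0,5)_6 → 1² + 0² + 5² = 1 + 0 + 25 = 26
26 = (4,2)_6 → 4² + 2² = 16 + 4 = 20
20 = (3,2)_6 → 3² + 2² = 9 + 4 = 13
13 = (2,1)_6 → 2² + 1² = 4 + 1 = 5
5 = (5)_6 → 5² = 25
25 = (4,1)_6 → 4² + 1² = 16 + 1 = 17  — 17 already appeared earlier.

17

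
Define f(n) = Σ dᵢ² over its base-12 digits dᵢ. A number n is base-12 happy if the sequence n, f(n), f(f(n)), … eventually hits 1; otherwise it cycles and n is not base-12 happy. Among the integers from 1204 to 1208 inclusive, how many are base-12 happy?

1

1204: 1204 → 96 → 64 → 41 → 34 → 104 → 128 → 164 → 66 → 61 → 26 → 8 → 64  — not base-12 happy
1205: 1205 → 105 → 145 → 2 → 4 → 16 → 17 → 26 → 8 → 64 → 41 → 34 → 104 → 128 → 164 → 66 → 61 → 26  — not base-12 happy
1206: 1206 → 116 → 145 → 2 → 4 → 16 → 17 → 26 → 8 → 64 → 41 → 34 → 104 → 128 → 164 → 66 → 61 → 26  — not base-12 happy
1207: 1207 → 129 → 181 → 11 → 121 → 101 → 89 → 74 → 40 → 25 → 5 → 25  — not base-12 happy
1208: 1208 → 144 → 1  — base-12 happy
base-12 happy: 1208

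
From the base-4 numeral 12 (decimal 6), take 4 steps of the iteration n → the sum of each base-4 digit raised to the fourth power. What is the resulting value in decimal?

1

6 = (1,2)_4 → 1⁴ + 2⁴ = 17
17 = (1,0,1)_4 → 1⁴ + 0⁴ + 1⁴ = 2
2 = (2)_4 → 2⁴ = 16
16 = (1,0,0)_4 → 1⁴ + 0⁴ + 0⁴ = 1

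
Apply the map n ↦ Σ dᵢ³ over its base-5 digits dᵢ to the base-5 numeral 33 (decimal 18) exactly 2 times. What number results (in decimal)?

72

18 = (3,3)_5 → 3³ + 3³ = 54
54 = (2,0,4)_5 → 2³ + 0³ + 4³ = 72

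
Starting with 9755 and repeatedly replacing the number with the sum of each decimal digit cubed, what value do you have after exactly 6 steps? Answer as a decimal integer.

9755 → 9³ + 7³ + 5³ + 5³ = 729 + 343 + 125 + 125 = 1322
1322 → 1³ + 3³ + 2³ + 2³ = 1 + 27 + 8 + 8 = 44
44 → 4³ + 4³ = 64 + 64 = 128
128 → 1³ + 2³ + 8³ = 1 + 8 + 512 = 521
521 → 5³ + 2³ + 1³ = 125 + 8 + 1 = 134
134 → 1³ + 3³ + 4³ = 1 + 27 + 64 = 92

92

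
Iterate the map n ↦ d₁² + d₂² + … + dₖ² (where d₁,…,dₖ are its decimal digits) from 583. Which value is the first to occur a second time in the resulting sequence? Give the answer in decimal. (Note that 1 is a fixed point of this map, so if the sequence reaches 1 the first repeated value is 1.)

583 → 98
98 → 145
145 → 42
42 → 20
20 → 4
4 → 16
16 → 37
37 → 58
58 → 89
89 → 145  — 145 already appeared earlier.

145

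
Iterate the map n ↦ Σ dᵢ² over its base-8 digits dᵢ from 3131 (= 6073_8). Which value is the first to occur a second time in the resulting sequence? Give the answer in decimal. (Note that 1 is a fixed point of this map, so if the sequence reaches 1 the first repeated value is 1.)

16

3131 = (6,0,7,3)_8 → 6² + 0² + 7² + 3² = 94
94 = (1,3,6)_8 → 1² + 3² + 6² = 46
46 = (5,6)_8 → 5² + 6² = 61
61 = (7,5)_8 → 7² + 5² = 74
74 = (1,1,2)_8 → 1² + 1² + 2² = 6
6 = (6)_8 → 6² = 36
36 = (4,4)_8 → 4² + 4² = 32
32 = (4,0)_8 → 4² + 0² = 16
16 = (2,0)_8 → 2² + 0² = 4
4 = (4)_8 → 4² = 16  — 16 already appeared earlier.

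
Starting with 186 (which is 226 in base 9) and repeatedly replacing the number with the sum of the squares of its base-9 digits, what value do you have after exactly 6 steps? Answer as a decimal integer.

186 = (2,2,6)_9 → 2² + 2² + 6² = 44
44 = (4,8)_9 → 4² + 8² = 80
80 = (8,8)_9 → 8² + 8² = 128
128 = (1,5,2)_9 → 1² + 5² + 2² = 30
30 = (3,3)_9 → 3² + 3² = 18
18 = (2,0)_9 → 2² + 0² = 4

4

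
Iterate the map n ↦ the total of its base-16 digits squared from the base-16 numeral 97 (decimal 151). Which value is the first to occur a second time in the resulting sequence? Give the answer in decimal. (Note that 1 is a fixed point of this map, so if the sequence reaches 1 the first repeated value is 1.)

151 = (9,7)_16 → 9² + 7² = 130
130 = (8,2)_16 → 8² + 2² = 68
68 = (4,4)_16 → 4² + 4² = 32
32 = (2,0)_16 → 2² + 0² = 4
4 = (4)_16 → 4² = 16
16 = (1,0)_16 → 1² + 0² = 1  — reached the fixed point 1.
1 → 1, so 1 is the first repeated value.

1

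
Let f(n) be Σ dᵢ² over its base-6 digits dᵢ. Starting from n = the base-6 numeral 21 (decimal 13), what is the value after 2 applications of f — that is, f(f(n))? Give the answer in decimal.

13 = (2,1)_6 → 2² + 1² = 5
5 = (5)_6 → 5² = 25

25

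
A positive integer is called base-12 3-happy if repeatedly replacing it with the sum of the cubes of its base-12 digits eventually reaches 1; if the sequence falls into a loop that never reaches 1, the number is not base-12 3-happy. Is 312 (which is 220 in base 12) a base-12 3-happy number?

312 = (2,2,0)_12 → 2³ + 2³ + 0³ = 16
16 = (1,4)_12 → 1³ + 4³ = 65
65 = (5,5)_12 → 5³ + 5³ = 250
250 = (1,8,10)_12 → 1³ + 8³ + 10³ = 1513
1513 = (10,6,1)_12 → 10³ + 6³ + 1³ = 1217
1217 = (8,5,5)_12 → 8³ + 5³ + 5³ = 762
762 = (5,3,6)_12 → 5³ + 3³ + 6³ = 368
368 = (2,6,8)_12 → 2³ + 6³ + 8³ = 736
736 = (5,1,4)_12 → 5³ + 1³ + 4³ = 190
190 = (1,3,10)_12 → 1³ + 3³ + 10³ = 1028
1028 = (7,1,8)_12 → 7³ + 1³ + 8³ = 856
856 = (5,11,4)_12 → 5³ + 11³ + 4³ = 1520
1520 = (10,6,8)_12 → 10³ + 6³ + 8³ = 1728
1728 = (1,0,0,0)_12 → 1³ + 0³ + 0³ + 0³ = 1  — reached 1.

base-12 3-happy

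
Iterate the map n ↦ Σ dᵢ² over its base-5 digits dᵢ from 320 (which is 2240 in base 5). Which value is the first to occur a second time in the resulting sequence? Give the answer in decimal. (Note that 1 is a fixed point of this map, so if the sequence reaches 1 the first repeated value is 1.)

320 = (2,2,4,0)_5 → 2² + 2² + 4² + 0² = 24
24 = (4,4)_5 → 4² + 4² = 32
32 = (1,1,2)_5 → 1² + 1² + 2² = 6
6 = (1,1)_5 → 1² + 1² = 2
2 = (2)_5 → 2² = 4
4 = (4)_5 → 4² = 16
16 = (3,1)_5 → 3² + 1² = 10
10 = (2,0)_5 → 2² + 0² = 4  — 4 already appeared earlier.

4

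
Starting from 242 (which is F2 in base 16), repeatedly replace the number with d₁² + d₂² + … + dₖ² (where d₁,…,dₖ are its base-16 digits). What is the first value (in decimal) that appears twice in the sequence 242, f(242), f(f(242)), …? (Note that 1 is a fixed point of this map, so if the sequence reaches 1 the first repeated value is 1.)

242 = (15,2)_16 → 15² + 2² = 229
229 = (14,5)_16 → 14² + 5² = 221
221 = (13,13)_16 → 13² + 13² = 338
338 = (1,5,2)_16 → 1² + 5² + 2² = 30
30 = (1,14)_16 → 1² + 14² = 197
197 = (12,5)_16 → 12² + 5² = 169
169 = (10,9)_16 → 10² + 9² = 181
181 = (11,5)_16 → 11² + 5² = 146
146 = (9,2)_16 → 9² + 2² = 85
85 = (5,5)_16 → 5² + 5² = 50
50 = (3,2)_16 → 3² + 2² = 13
13 = (13)_16 → 13² = 169  — 169 already appeared earlier.

169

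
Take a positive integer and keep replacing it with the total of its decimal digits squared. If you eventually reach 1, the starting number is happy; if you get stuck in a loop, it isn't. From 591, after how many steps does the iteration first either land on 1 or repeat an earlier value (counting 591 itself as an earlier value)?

591 → 5² + 9² + 1² = 25 + 81 + 1 = 107
107 → 1² + 0² + 7² = 1 + 0 + 49 = 50
50 → 5² + 0² = 25 + 0 = 25
25 → 2² + 5² = 4 + 25 = 29
29 → 2² + 9² = 4 + 81 = 85
85 → 8² + 5² = 64 + 25 = 89
89 → 8² + 9² = 64 + 81 = 145
145 → 1² + 4² + 5² = 1 + 16 + 25 = 42
42 → 4² + 2² = 16 + 4 = 20
20 → 2² + 0² = 4 + 0 = 4
4 → 4² = 16
16 → 1² + 6² = 1 + 36 = 37
37 → 3² + 7² = 9 + 49 = 58
58 → 5² + 8² = 25 + 64 = 89  — 89 repeats.
That took 14 steps.

14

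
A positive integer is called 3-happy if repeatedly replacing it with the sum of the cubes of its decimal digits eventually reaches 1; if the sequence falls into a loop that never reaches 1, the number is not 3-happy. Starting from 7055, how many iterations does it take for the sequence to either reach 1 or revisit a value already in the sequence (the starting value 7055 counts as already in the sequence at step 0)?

9

7055 → 7³ + 0³ + 5³ + 5³ = 343 + 0 + 125 + 125 = 593
593 → 5³ + 9³ + 3³ = 125 + 729 + 27 = 881
881 → 8³ + 8³ + 1³ = 512 + 512 + 1 = 1025
1025 → 1³ + 0³ + 2³ + 5³ = 1 + 0 + 8 + 125 = 134
134 → 1³ + 3³ + 4³ = 1 + 27 + 64 = 92
92 → 9³ + 2³ = 729 + 8 = 737
737 → 7³ + 3³ + 7³ = 343 + 27 + 343 = 713
713 → 7³ + 1³ + 3³ = 343 + 1 + 27 = 371
371 → 3³ + 7³ + 1³ = 27 + 343 + 1 = 371  — 371 repeats.
That took 9 steps.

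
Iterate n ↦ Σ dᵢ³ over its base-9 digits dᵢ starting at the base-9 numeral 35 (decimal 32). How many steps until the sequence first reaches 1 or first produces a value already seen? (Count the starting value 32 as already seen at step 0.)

32 = (3,5)_9 → 152
152 = (1,7,8)_9 → 856
856 = (1,1,5,1)_9 → 128
128 = (1,5,2)_9 → 134
134 = (1,5,8)_9 → 638
638 = (7,7,8)_9 → 1198
1198 = (1,5,7,1)_9 → 470
470 = (5,7,2)_9 → 476
476 = (5,7,8)_9 → 980
980 = (1,3,0,8)_9 → 540
540 = (6,6,0)_9 → 432
432 = (5,3,0)_9 → 152  — 152 repeats.
That took 12 steps.

12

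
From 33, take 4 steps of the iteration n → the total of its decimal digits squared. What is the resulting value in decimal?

37

33 → 3² + 3² = 18
18 → 1² + 8² = 65
65 → 6² + 5² = 61
61 → 6² + 1² = 37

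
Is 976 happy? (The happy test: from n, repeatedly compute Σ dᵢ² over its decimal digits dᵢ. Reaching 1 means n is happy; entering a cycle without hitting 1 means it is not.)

976 → 9² + 7² + 6² = 81 + 49 + 36 = 166
166 → 1² + 6² + 6² = 1 + 36 + 36 = 73
73 → 7² + 3² = 49 + 9 = 58
58 → 5² + 8² = 25 + 64 = 89
89 → 8² + 9² = 64 + 81 = 145
145 → 1² + 4² + 5² = 1 + 16 + 25 = 42
42 → 4² + 2² = 16 + 4 = 20
20 → 2² + 0² = 4 + 0 = 4
4 → 4² = 16
16 → 1² + 6² = 1 + 36 = 37
37 → 3² + 7² = 9 + 49 = 58  — 58 already seen; the sequence cycles without reaching 1.

not happy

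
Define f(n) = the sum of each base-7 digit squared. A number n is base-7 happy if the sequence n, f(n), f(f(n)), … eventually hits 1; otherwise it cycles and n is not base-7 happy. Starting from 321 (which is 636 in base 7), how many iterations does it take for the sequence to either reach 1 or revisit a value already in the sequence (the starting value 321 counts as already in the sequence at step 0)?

7

321 = (6,3,6)_7 → 6² + 3² + 6² = 81
81 = (1,4,4)_7 → 1² + 4² + 4² = 33
33 = (4,5)_7 → 4² + 5² = 41
41 = (5,6)_7 → 5² + 6² = 61
61 = (1,1,5)_7 → 1² + 1² + 5² = 27
27 = (3,6)_7 → 3² + 6² = 45
45 = (6,3)_7 → 6² + 3² = 45  — 45 repeats.
That took 7 steps.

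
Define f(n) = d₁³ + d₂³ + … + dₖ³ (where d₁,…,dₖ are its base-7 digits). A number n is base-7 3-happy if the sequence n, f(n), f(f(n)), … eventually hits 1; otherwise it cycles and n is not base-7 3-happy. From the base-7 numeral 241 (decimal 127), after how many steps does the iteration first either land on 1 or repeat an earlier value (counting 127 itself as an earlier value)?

127 = (2,4,1)_7 → 2³ + 4³ + 1³ = 73
73 = (1,3,3)_7 → 1³ + 3³ + 3³ = 55
55 = (1,0,6)_7 → 1³ + 0³ + 6³ = 217
217 = (4,3,0)_7 → 4³ + 3³ + 0³ = 91
91 = (1,6,0)_7 → 1³ + 6³ + 0³ = 217  — 217 repeats.
That took 5 steps.

5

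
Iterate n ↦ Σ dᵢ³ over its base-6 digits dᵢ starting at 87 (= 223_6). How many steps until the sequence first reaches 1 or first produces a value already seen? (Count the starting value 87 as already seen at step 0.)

6

87 = (2,2,3)_6 → 2³ + 2³ + 3³ = 8 + 8 + 27 = 43
43 = (1,1,1)_6 → 1³ + 1³ + 1³ = 1 + 1 + 1 = 3
3 = (3)_6 → 3³ = 27
27 = (4,3)_6 → 4³ + 3³ = 64 + 27 = 91
91 = (2,3,1)_6 → 2³ + 3³ + 1³ = 8 + 27 + 1 = 36
36 = (1,0,0)_6 → 1³ + 0³ + 0³ = 1 + 0 + 0 = 1  — reached 1.
That took 6 steps.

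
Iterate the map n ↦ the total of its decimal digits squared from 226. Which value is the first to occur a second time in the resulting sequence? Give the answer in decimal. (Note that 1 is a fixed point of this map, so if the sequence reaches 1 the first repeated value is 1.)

1

226 → 44
44 → 32
32 → 13
13 → 10
10 → 1  — reached the fixed point 1.
1 → 1, so 1 is the first repeated value.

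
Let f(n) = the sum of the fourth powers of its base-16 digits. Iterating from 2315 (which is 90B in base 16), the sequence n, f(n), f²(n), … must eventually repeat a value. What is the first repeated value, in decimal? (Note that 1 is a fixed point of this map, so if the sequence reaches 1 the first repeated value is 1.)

50707

2315 = (9,0,11)_16 → 9⁴ + 0⁴ + 11⁴ = 21202
21202 = (5,2,13,2)_16 → 5⁴ + 2⁴ + 13⁴ + 2⁴ = 29218
29218 = (7,2,2,2)_16 → 7⁴ + 2⁴ + 2⁴ + 2⁴ = 2449
2449 = (9,9,1)_16 → 9⁴ + 9⁴ + 1⁴ = 13123
13123 = (3,3,4,3)_16 → 3⁴ + 3⁴ + 4⁴ + 3⁴ = 499
499 = (1,15,3)_16 → 1⁴ + 15⁴ + 3⁴ = 50707
50707 = (12,6,1,3)_16 → 12⁴ + 6⁴ + 1⁴ + 3⁴ = 22114
22114 = (5,6,6,2)_16 → 5⁴ + 6⁴ + 6⁴ + 2⁴ = 3233
3233 = (12,10,1)_16 → 12⁴ + 10⁴ + 1⁴ = 30737
30737 = (7,8,1,1)_16 → 7⁴ + 8⁴ + 1⁴ + 1⁴ = 6499
6499 = (1,9,6,3)_16 → 1⁴ + 9⁴ + 6⁴ + 3⁴ = 7939
7939 = (1,15,0,3)_16 → 1⁴ + 15⁴ + 0⁴ + 3⁴ = 50707  — 50707 already appeared earlier.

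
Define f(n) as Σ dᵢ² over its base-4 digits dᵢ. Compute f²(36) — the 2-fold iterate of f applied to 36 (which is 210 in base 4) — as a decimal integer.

36 = (2,1,0)_4 → 2² + 1² + 0² = 5
5 = (1,1)_4 → 1² + 1² = 2

2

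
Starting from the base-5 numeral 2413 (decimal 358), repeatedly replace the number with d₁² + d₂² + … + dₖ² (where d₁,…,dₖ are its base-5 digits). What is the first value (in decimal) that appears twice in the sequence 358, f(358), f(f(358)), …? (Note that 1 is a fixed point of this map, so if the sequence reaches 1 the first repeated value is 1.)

4

358 = (2,4,1,3)_5 → 2² + 4² + 1² + 3² = 4 + 16 + 1 + 9 = 30
30 = (1,1,0)_5 → 1² + 1² + 0² = 1 + 1 + 0 = 2
2 = (2)_5 → 2² = 4
4 = (4)_5 → 4² = 16
16 = (3,1)_5 → 3² + 1² = 9 + 1 = 10
10 = (2,0)_5 → 2² + 0² = 4 + 0 = 4  — 4 already appeared earlier.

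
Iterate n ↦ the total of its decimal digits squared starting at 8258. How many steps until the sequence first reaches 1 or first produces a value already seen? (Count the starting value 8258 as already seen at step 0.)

8258 → 157
157 → 75
75 → 74
74 → 65
65 → 61
61 → 37
37 → 58
58 → 89
89 → 145
145 → 42
42 → 20
20 → 4
4 → 16
16 → 37  — 37 repeats.
That took 14 steps.

14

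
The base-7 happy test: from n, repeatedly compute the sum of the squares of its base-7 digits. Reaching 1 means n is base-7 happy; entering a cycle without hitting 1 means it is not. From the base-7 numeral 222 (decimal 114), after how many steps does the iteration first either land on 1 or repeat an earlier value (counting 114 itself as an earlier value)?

6

114 = (2,2,2)_7 → 2² + 2² + 2² = 4 + 4 + 4 = 12
12 = (1,5)_7 → 1² + 5² = 1 + 25 = 26
26 = (3,5)_7 → 3² + 5² = 9 + 25 = 34
34 = (4,6)_7 → 4² + 6² = 16 + 36 = 52
52 = (1,0,3)_7 → 1² + 0² + 3² = 1 + 0 + 9 = 10
10 = (1,3)_7 → 1² + 3² = 1 + 9 = 10  — 10 repeats.
That took 6 steps.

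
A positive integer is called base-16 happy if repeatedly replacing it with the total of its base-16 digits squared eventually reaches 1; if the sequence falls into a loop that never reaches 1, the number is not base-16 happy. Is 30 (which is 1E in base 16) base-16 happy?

30 = (1,14)_16 → 1² + 14² = 197
197 = (12,5)_16 → 12² + 5² = 169
169 = (10,9)_16 → 10² + 9² = 181
181 = (11,5)_16 → 11² + 5² = 146
146 = (9,2)_16 → 9² + 2² = 85
85 = (5,5)_16 → 5² + 5² = 50
50 = (3,2)_16 → 3² + 2² = 13
13 = (13)_16 → 13² = 169  — 169 already seen; the sequence cycles without reaching 1.

not base-16 happy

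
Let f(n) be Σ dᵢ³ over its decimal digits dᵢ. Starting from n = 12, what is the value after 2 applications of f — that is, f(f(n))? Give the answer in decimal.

729

12 → 9
9 → 729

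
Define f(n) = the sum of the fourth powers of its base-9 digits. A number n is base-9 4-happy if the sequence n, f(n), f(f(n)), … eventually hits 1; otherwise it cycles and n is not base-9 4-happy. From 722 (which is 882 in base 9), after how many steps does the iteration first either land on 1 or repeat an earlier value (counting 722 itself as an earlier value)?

9

722 = (8,8,2)_9 → 8⁴ + 8⁴ + 2⁴ = 4096 + 4096 + 16 = 8208
8208 = (1,2,2,3,0)_9 → 1⁴ + 2⁴ + 2⁴ + 3⁴ + 0⁴ = 1 + 16 + 16 + 81 + 0 = 114
114 = (1,3,6)_9 → 1⁴ + 3⁴ + 6⁴ = 1 + 81 + 1296 = 1378
1378 = (1,8,0,1)_9 → 1⁴ + 8⁴ + 0⁴ + 1⁴ = 1 + 4096 + 0 + 1 = 4098
4098 = (5,5,5,3)_9 → 5⁴ + 5⁴ + 5⁴ + 3⁴ = 625 + 625 + 625 + 81 = 1956
1956 = (2,6,1,3)_9 → 2⁴ + 6⁴ + 1⁴ + 3⁴ = 16 + 1296 + 1 + 81 = 1394
1394 = (1,8,1,8)_9 → 1⁴ + 8⁴ + 1⁴ + 8⁴ = 1 + 4096 + 1 + 4096 = 8194
8194 = (1,2,2,1,4)_9 → 1⁴ + 2⁴ + 2⁴ + 1⁴ + 4⁴ = 1 + 16 + 16 + 1 + 256 = 290
290 = (3,5,2)_9 → 3⁴ + 5⁴ + 2⁴ = 81 + 625 + 16 = 722  — 722 repeats.
That took 9 steps.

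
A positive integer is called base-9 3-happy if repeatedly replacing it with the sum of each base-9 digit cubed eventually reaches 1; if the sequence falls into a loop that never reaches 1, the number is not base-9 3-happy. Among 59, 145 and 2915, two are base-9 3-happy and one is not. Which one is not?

59: 59 → 341 → 577 → 345 → 99 → 9 → 1  — reaches 1 (base-9 3-happy)
145: 145 → 345 → 99 → 9 → 1  — reaches 1 (base-9 3-happy)
2915: 2915 → 1563 → 233 → 863 → 639 → 855 → 127 → 127  — repeats 127 (not base-9 3-happy)

2915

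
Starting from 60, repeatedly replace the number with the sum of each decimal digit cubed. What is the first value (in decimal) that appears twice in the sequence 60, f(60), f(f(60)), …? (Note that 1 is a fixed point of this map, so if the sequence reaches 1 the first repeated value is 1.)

153

60 → 6³ + 0³ = 216 + 0 = 216
216 → 2³ + 1³ + 6³ = 8 + 1 + 216 = 225
225 → 2³ + 2³ + 5³ = 8 + 8 + 125 = 141
141 → 1³ + 4³ + 1³ = 1 + 64 + 1 = 66
66 → 6³ + 6³ = 216 + 216 = 432
432 → 4³ + 3³ + 2³ = 64 + 27 + 8 = 99
99 → 9³ + 9³ = 729 + 729 = 1458
1458 → 1³ + 4³ + 5³ + 8³ = 1 + 64 + 125 + 512 = 702
702 → 7³ + 0³ + 2³ = 343 + 0 + 8 = 351
351 → 3³ + 5³ + 1³ = 27 + 125 + 1 = 153
153 → 1³ + 5³ + 3³ = 1 + 125 + 27 = 153  — 153 already appeared earlier.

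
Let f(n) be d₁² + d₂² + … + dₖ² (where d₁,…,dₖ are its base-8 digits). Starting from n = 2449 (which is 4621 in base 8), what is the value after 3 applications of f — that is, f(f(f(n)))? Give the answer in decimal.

2449 = (4,6,2,1)_8 → 4² + 6² + 2² + 1² = 16 + 36 + 4 + 1 = 57
57 = (7,1)_8 → 7² + 1² = 49 + 1 = 50
50 = (6,2)_8 → 6² + 2² = 36 + 4 = 40

40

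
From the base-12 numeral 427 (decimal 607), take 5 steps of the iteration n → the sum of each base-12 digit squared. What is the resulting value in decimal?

61

607 = (4,2,7)_12 → 4² + 2² + 7² = 16 + 4 + 49 = 69
69 = (5,9)_12 → 5² + 9² = 25 + 81 = 106
106 = (8,10)_12 → 8² + 10² = 64 + 100 = 164
164 = (1,1,8)_12 → 1² + 1² + 8² = 1 + 1 + 64 = 66
66 = (5,6)_12 → 5² + 6² = 25 + 36 = 61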